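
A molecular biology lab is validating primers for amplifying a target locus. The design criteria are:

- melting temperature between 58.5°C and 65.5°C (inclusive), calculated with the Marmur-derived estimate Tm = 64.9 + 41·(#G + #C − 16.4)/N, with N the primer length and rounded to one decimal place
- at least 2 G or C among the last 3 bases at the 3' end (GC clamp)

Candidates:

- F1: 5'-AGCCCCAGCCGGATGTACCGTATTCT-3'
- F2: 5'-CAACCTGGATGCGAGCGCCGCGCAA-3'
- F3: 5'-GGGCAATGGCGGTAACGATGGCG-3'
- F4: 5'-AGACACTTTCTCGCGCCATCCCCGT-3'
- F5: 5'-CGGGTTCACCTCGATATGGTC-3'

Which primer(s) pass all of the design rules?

F1 (26 nt, A=5 T=6 G=6 C=9): Tm = 64.9 + 41·(15 − 16.4)/26 = 62.7°C ✓; 3' end TCT has 1 G/C, need ≥2 ✗ — fails.
F2 (25 nt, A=6 T=2 G=8 C=9): Tm = 64.9 + 41·(17 − 16.4)/25 = 65.9°C, outside 58.5–65.5°C ✗; 3' end CAA has 1 G/C, need ≥2 ✗ — fails.
F3 (23 nt, A=5 T=3 G=11 C=4): Tm = 64.9 + 41·(15 − 16.4)/23 = 62.4°C ✓; 3' end GCG has 3 G/C ✓ — passes.
F4 (25 nt, A=4 T=6 G=4 C=11): Tm = 64.9 + 41·(15 − 16.4)/25 = 62.6°C ✓; 3' end CGT has 2 G/C ✓ — passes.
F5 (21 nt, A=3 T=6 G=6 C=6): Tm = 64.9 + 41·(12 − 16.4)/21 = 56.3°C, outside 58.5–65.5°C ✗; 3' end GTC has 2 G/C ✓ — fails.

F3 and F4.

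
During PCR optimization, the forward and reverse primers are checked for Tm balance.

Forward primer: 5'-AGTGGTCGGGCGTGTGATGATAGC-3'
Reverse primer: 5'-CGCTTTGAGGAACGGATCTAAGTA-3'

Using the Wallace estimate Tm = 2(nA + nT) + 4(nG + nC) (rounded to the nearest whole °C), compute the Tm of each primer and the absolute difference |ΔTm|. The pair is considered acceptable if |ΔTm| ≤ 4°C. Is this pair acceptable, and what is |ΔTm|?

Forward: A=4 T=6 G=11 C=3 → Tm = 2·10 + 4·14 = 76°C.
Reverse: A=7 T=6 G=7 C=4 → Tm = 2·13 + 4·11 = 70°C.
|ΔTm| = |76 − 70| = 6°C, > 4°C.

|ΔTm| = 6°C; the pair is not acceptable.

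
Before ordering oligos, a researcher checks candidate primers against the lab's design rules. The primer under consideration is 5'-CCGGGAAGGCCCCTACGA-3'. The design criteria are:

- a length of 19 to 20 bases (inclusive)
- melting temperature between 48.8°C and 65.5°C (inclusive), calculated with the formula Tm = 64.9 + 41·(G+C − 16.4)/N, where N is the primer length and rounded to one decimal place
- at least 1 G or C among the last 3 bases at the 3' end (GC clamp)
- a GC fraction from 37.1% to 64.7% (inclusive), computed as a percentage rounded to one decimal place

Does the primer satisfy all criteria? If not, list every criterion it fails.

Base counts: A=4, T=1, G=6, C=7 (length 18).
length: length 18, outside 19–20 ✗
Tm: Tm = 64.9 + 41·(13 − 16.4)/18 = 57.2°C ✓
GC clamp: 3' end CGA has 2 G/C ✓
GC content: GC 13/18 = 72.2%, outside 37.1–64.7% ✗

Fails: length, GC content.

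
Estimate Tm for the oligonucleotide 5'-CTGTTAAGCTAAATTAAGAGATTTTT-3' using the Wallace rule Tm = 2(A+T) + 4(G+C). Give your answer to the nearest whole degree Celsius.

64°C

Base counts: A=9, T=11, G=4, C=2 (length 26).
Tm = 2·(9+11) + 4·(4+2) = 2·20 + 4·6 = 40 + 24 = 64°C.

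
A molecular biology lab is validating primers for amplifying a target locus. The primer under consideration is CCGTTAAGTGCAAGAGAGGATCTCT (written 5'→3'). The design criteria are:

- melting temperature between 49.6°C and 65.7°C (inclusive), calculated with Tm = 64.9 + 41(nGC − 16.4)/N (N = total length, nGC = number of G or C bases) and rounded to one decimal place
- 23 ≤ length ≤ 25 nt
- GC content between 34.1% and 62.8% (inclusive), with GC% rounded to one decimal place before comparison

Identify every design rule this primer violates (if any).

Meets all criteria.

Base counts: A=7, T=6, G=7, C=5 (length 25).
Tm: Tm = 64.9 + 41·(12 − 16.4)/25 = 57.7°C ✓
length: length 25 ✓
GC content: GC 12/25 = 48.0% ✓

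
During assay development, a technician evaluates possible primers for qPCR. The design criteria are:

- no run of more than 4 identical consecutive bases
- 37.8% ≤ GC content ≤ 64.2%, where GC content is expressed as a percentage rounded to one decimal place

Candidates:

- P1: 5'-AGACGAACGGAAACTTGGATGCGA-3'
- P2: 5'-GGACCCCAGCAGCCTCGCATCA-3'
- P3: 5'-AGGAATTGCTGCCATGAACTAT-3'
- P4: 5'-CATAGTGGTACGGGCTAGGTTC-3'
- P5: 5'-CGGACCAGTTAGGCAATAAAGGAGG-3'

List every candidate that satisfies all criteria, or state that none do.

P1, P3, P4 and P5.

P1 (24 nt, A=9 T=3 G=8 C=4): longest run = 3 ✓; GC 12/24 = 50.0% ✓ — passes.
P2 (22 nt, A=5 T=2 G=5 C=10): longest run = 4 ✓; GC 15/22 = 68.2%, outside 37.8–64.2% ✗ — fails.
P3 (22 nt, A=7 T=6 G=5 C=4): longest run = 2 ✓; GC 9/22 = 40.9% ✓ — passes.
P4 (22 nt, A=4 T=6 G=8 C=4): longest run = 3 ✓; GC 12/22 = 54.5% ✓ — passes.
P5 (25 nt, A=9 T=3 G=9 C=4): longest run = 3 ✓; GC 13/25 = 52.0% ✓ — passes.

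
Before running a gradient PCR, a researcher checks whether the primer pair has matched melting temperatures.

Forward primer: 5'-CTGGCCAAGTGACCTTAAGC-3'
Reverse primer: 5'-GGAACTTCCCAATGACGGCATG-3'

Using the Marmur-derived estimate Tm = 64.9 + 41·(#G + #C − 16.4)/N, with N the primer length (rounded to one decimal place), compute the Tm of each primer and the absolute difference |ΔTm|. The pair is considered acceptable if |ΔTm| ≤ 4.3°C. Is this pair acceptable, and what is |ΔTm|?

Forward: G+C = 11, N = 20 → Tm = 64.9 + 41·(11 − 16.4)/20 = 53.8°C.
Reverse: G+C = 12, N = 22 → Tm = 64.9 + 41·(12 − 16.4)/22 = 56.7°C.
|ΔTm| = |53.8 − 56.7| = 2.9°C, ≤ 4.3°C.

|ΔTm| = 2.9°C; the pair is acceptable.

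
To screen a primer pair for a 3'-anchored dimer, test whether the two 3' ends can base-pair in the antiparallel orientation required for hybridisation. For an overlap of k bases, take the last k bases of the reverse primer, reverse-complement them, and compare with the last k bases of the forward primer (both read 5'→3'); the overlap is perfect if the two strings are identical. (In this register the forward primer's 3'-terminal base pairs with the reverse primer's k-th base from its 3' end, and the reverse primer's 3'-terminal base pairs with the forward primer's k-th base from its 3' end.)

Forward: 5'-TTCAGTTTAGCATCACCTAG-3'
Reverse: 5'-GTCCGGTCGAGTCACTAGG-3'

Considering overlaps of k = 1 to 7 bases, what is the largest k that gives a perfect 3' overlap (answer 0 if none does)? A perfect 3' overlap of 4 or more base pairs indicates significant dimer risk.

Last 7 bases (5'→3') — forward …CACCTAG, reverse …CACTAGG.
Reverse complement of the reverse primer's last 7 bases: CCTAGTG; its first k bases are the reverse complement of the reverse primer's last k bases, so a perfect k-base overlap needs the forward primer's last k bases to equal them.
Comparing (forward last k vs required): k=1: G vs C ✗; k=2: AG vs CC ✗; k=3: TAG vs CCT ✗; k=4: CTAG vs CCTA ✗; k=5: CCTAG vs CCTAG ✓; k=6: ACCTAG vs CCTAGT ✗; k=7: CACCTAG vs CCTAGTG ✗.
Only k = 5 is perfect, so the longest perfect 3' overlap is 5.

Longest perfect overlap: 5 complementary base pairs; significant dimer risk (threshold 4).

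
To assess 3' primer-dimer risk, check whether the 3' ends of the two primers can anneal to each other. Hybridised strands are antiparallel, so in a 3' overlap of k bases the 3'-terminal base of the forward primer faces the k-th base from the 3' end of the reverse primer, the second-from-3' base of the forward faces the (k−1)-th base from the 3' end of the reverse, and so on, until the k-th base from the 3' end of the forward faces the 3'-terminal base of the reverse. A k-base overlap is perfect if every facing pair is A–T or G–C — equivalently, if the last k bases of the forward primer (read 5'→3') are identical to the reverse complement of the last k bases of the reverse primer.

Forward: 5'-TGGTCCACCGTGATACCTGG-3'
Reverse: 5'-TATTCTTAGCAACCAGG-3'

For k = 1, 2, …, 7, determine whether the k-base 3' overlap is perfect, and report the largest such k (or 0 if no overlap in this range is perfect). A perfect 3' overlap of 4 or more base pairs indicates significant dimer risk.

Last 7 bases (5'→3') — forward …TACCTGG, reverse …AACCAGG.
Reverse complement of the reverse primer's last 7 bases: CCTGGTT; its first k bases are the reverse complement of the reverse primer's last k bases, so a perfect k-base overlap needs the forward primer's last k bases to equal them.
Comparing (forward last k vs required): k=1: G vs C ✗; k=2: GG vs CC ✗; k=3: TGG vs CCT ✗; k=4: CTGG vs CCTG ✗; k=5: CCTGG vs CCTGG ✓; k=6: ACCTGG vs CCTGGT ✗; k=7: TACCTGG vs CCTGGTT ✗.
Only k = 5 is perfect, so the longest perfect 3' overlap is 5.

Longest perfect overlap: 5 complementary base pairs; significant dimer risk (threshold 4).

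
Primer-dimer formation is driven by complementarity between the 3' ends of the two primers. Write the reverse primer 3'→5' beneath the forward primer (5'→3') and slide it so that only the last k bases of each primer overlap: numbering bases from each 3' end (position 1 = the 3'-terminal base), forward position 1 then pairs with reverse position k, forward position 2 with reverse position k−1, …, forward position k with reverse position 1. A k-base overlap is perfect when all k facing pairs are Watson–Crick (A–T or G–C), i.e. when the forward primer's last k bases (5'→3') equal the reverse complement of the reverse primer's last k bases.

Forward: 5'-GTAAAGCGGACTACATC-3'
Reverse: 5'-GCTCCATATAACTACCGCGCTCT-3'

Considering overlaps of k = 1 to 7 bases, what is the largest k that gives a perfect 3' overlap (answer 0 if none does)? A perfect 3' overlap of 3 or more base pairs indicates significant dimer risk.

Last 7 bases (5'→3') — forward …CTACATC, reverse …GCGCTCT.
Reverse complement of the reverse primer's last 7 bases: AGAGCGC; its first k bases are the reverse complement of the reverse primer's last k bases, so a perfect k-base overlap needs the forward primer's last k bases to equal them.
Comparing (forward last k vs required): k=1: C vs A ✗; k=2: TC vs AG ✗; k=3: ATC vs AGA ✗; k=4: CATC vs AGAG ✗; k=5: ACATC vs AGAGC ✗; k=6: TACATC vs AGAGCG ✗; k=7: CTACATC vs AGAGCGC ✗.
No overlap length from 1 to 7 is perfect, so the longest perfect 3' overlap is 0.

Longest perfect overlap: 0 complementary base pairs; below the dimer-risk threshold (threshold 3).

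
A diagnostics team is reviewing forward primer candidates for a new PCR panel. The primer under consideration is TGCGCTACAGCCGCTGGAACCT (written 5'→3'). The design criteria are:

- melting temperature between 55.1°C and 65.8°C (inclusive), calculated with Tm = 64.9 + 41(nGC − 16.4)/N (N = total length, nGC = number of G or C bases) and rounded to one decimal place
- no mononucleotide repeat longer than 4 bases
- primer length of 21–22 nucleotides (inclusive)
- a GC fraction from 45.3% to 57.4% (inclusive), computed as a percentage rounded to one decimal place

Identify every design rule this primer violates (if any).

Base counts: A=4, T=4, G=6, C=8 (length 22).
Tm: Tm = 64.9 + 41·(14 − 16.4)/22 = 60.4°C ✓
homopolymer run: longest run = 2 ✓
length: length 22 ✓
GC content: GC 14/22 = 63.6%, outside 45.3–57.4% ✗

Fails: GC content.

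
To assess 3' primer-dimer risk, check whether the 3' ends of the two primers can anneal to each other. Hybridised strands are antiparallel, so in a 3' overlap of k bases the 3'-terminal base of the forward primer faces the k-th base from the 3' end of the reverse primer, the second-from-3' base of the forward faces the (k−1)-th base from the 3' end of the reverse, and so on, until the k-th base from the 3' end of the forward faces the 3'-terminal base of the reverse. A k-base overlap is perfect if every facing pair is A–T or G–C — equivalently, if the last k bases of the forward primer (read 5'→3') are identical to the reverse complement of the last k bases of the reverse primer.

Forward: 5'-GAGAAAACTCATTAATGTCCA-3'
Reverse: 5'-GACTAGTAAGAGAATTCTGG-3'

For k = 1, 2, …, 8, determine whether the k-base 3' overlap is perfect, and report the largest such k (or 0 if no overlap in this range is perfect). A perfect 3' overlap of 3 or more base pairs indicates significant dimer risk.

Last 8 bases (5'→3') — forward …AATGTCCA, reverse …AATTCTGG.
Reverse complement of the reverse primer's last 8 bases: CCAGAATT; its first k bases are the reverse complement of the reverse primer's last k bases, so a perfect k-base overlap needs the forward primer's last k bases to equal them.
Comparing (forward last k vs required): k=1: A vs C ✗; k=2: CA vs CC ✗; k=3: CCA vs CCA ✓; k=4: TCCA vs CCAG ✗; k=5: GTCCA vs CCAGA ✗; k=6: TGTCCA vs CCAGAA ✗; k=7: ATGTCCA vs CCAGAAT ✗; k=8: AATGTCCA vs CCAGAATT ✗.
Only k = 3 is perfect, so the longest perfect 3' overlap is 3.

Longest perfect overlap: 3 complementary base pairs; significant dimer risk (threshold 3).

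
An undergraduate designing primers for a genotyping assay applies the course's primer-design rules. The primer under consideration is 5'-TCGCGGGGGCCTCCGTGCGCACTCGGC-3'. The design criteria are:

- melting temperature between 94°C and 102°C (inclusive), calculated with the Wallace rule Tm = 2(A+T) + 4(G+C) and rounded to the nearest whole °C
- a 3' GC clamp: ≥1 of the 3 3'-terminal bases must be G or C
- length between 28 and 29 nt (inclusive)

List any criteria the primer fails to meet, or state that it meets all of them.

Base counts: A=1, T=4, G=11, C=11 (length 27).
Tm: Tm = 2·5 + 4·22 = 98°C ✓
GC clamp: 3' end GGC has 3 G/C ✓
length: length 27, outside 28–29 ✗

Fails: length.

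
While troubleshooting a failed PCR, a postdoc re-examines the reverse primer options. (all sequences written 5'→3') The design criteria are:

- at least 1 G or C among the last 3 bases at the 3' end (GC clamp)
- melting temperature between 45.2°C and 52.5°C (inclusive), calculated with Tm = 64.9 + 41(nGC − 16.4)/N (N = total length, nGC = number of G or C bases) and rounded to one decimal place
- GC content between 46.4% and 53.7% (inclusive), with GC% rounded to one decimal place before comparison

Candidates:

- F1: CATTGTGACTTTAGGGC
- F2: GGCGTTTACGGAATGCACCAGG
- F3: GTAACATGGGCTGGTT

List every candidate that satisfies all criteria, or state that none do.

None of the candidates satisfy all criteria.

F1 (17 nt, A=3 T=6 G=5 C=3): 3' end GGC has 3 G/C ✓; Tm = 64.9 + 41·(8 − 16.4)/17 = 44.6°C, outside 45.2–52.5°C ✗; GC 8/17 = 47.1% ✓ — fails.
F2 (22 nt, A=5 T=4 G=8 C=5): 3' end AGG has 2 G/C ✓; Tm = 64.9 + 41·(13 − 16.4)/22 = 58.6°C, outside 45.2–52.5°C ✗; GC 13/22 = 59.1%, outside 46.4–53.7% ✗ — fails.
F3 (16 nt, A=3 T=5 G=6 C=2): 3' end GTT has 1 G/C ✓; Tm = 64.9 + 41·(8 − 16.4)/16 = 43.4°C, outside 45.2–52.5°C ✗; GC 8/16 = 50.0% ✓ — fails.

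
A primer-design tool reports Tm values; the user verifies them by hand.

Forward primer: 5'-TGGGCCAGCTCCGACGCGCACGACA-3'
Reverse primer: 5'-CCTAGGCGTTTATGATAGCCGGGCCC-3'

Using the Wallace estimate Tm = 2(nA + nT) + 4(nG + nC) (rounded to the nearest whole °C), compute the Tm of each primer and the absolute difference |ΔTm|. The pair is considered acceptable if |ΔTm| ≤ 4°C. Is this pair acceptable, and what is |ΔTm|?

|ΔTm| = 2°C; the pair is acceptable.

Forward: A=5 T=2 G=8 C=10 → Tm = 2·7 + 4·18 = 86°C.
Reverse: A=4 T=6 G=8 C=8 → Tm = 2·10 + 4·16 = 84°C.
|ΔTm| = |86 − 84| = 2°C, ≤ 4°C.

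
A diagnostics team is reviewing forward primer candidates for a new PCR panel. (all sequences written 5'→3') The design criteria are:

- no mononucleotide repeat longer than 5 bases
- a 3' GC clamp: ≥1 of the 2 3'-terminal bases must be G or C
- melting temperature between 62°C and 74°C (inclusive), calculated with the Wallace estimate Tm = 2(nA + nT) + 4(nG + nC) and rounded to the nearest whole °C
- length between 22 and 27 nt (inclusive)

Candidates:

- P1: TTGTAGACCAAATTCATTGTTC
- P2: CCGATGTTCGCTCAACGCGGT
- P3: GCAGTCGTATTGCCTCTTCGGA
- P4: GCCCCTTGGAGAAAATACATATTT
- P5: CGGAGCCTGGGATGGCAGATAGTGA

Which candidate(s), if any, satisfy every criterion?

P1 (22 nt, A=6 T=9 G=3 C=4): longest run = 3 ✓; 3' end TC has 1 G/C ✓; Tm = 2·15 + 4·7 = 58°C, outside 62–74°C ✗; length 22 ✓ — fails.
P2 (21 nt, A=3 T=5 G=6 C=7): longest run = 2 ✓; 3' end GT has 1 G/C ✓; Tm = 2·8 + 4·13 = 68°C ✓; length 21, outside 22–27 ✗ — fails.
P3 (22 nt, A=3 T=7 G=6 C=6): longest run = 2 ✓; 3' end GA has 1 G/C ✓; Tm = 2·10 + 4·12 = 68°C ✓; length 22 ✓ — passes.
P4 (24 nt, A=8 T=7 G=4 C=5): longest run = 4 ✓; 3' end TT has 0 G/C, need ≥1 ✗; Tm = 2·15 + 4·9 = 66°C ✓; length 24 ✓ — fails.
P5 (25 nt, A=6 T=4 G=11 C=4): longest run = 3 ✓; 3' end GA has 1 G/C ✓; Tm = 2·10 + 4·15 = 80°C, outside 62–74°C ✗; length 25 ✓ — fails.

P3 only.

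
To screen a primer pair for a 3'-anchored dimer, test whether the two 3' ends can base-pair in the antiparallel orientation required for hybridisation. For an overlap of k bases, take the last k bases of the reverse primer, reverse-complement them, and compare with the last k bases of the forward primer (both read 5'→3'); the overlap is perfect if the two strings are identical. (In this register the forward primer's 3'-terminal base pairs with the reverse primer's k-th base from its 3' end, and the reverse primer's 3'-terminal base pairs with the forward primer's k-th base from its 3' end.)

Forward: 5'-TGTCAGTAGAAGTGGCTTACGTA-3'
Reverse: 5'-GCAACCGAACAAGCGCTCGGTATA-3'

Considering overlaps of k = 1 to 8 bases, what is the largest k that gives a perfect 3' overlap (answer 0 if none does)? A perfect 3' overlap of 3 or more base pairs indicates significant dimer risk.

Last 8 bases (5'→3') — forward …CTTACGTA, reverse …TCGGTATA.
Reverse complement of the reverse primer's last 8 bases: TATACCGA; its first k bases are the reverse complement of the reverse primer's last k bases, so a perfect k-base overlap needs the forward primer's last k bases to equal them.
Comparing (forward last k vs required): k=1: A vs T ✗; k=2: TA vs TA ✓; k=3: GTA vs TAT ✗; k=4: CGTA vs TATA ✗; k=5: ACGTA vs TATAC ✗; k=6: TACGTA vs TATACC ✗; k=7: TTACGTA vs TATACCG ✗; k=8: CTTACGTA vs TATACCGA ✗.
Only k = 2 is perfect, so the longest perfect 3' overlap is 2.

Longest perfect overlap: 2 complementary base pairs; below the dimer-risk threshold (threshold 3).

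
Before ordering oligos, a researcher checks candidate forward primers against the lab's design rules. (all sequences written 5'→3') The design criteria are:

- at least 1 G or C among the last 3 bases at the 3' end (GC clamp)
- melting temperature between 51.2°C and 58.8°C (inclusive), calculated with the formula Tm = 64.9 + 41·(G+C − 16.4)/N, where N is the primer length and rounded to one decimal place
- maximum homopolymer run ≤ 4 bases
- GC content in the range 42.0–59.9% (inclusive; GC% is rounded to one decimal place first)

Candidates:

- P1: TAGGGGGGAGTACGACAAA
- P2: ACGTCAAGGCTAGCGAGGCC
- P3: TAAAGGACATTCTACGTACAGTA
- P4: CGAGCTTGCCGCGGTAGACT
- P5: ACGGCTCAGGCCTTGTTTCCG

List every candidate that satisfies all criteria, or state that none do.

P1 (19 nt, A=7 T=2 G=8 C=2): 3' end AAA has 0 G/C, need ≥1 ✗; Tm = 64.9 + 41·(10 − 16.4)/19 = 51.1°C, outside 51.2–58.8°C ✗; longest run = 6, exceeds 4 ✗; GC 10/19 = 52.6% ✓ — fails.
P2 (20 nt, A=5 T=2 G=7 C=6): 3' end GCC has 3 G/C ✓; Tm = 64.9 + 41·(13 − 16.4)/20 = 57.9°C ✓; longest run = 2 ✓; GC 13/20 = 65.0%, outside 42.0–59.9% ✗ — fails.
P3 (23 nt, A=9 T=6 G=4 C=4): 3' end GTA has 1 G/C ✓; Tm = 64.9 + 41·(8 − 16.4)/23 = 49.9°C, outside 51.2–58.8°C ✗; longest run = 3 ✓; GC 8/23 = 34.8%, outside 42.0–59.9% ✗ — fails.
P4 (20 nt, A=3 T=4 G=7 C=6): 3' end ACT has 1 G/C ✓; Tm = 64.9 + 41·(13 − 16.4)/20 = 57.9°C ✓; longest run = 2 ✓; GC 13/20 = 65.0%, outside 42.0–59.9% ✗ — fails.
P5 (21 nt, A=2 T=6 G=6 C=7): 3' end CCG has 3 G/C ✓; Tm = 64.9 + 41·(13 − 16.4)/21 = 58.3°C ✓; longest run = 3 ✓; GC 13/21 = 61.9%, outside 42.0–59.9% ✗ — fails.

None of the candidates satisfy all criteria.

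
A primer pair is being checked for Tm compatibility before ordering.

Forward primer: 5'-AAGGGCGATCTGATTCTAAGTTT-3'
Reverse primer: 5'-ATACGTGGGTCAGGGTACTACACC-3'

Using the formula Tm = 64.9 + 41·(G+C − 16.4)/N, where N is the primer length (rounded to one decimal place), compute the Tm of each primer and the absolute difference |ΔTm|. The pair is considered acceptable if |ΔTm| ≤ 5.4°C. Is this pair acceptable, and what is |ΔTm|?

|ΔTm| = 7.4°C; the pair is not acceptable.

Forward: G+C = 9, N = 23 → Tm = 64.9 + 41·(9 − 16.4)/23 = 51.7°C.
Reverse: G+C = 13, N = 24 → Tm = 64.9 + 41·(13 − 16.4)/24 = 59.1°C.
|ΔTm| = |51.7 − 59.1| = 7.4°C, > 5.4°C.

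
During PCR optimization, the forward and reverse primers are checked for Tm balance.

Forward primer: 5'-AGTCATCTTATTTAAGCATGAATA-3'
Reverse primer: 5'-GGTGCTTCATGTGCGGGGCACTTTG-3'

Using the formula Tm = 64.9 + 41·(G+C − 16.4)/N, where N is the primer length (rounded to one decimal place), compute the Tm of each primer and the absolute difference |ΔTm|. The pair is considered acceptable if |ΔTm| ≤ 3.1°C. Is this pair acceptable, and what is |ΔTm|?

Forward: G+C = 6, N = 24 → Tm = 64.9 + 41·(6 − 16.4)/24 = 47.1°C.
Reverse: G+C = 15, N = 25 → Tm = 64.9 + 41·(15 − 16.4)/25 = 62.6°C.
|ΔTm| = |47.1 − 62.6| = 15.5°C, > 3.1°C.

|ΔTm| = 15.5°C; the pair is not acceptable.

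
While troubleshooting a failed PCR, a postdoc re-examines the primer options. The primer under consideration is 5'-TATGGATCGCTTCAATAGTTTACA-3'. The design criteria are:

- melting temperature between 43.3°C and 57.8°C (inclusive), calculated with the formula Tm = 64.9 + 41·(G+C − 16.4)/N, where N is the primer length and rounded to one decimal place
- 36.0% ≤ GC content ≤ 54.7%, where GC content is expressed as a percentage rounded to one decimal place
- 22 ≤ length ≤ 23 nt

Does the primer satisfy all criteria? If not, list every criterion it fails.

Base counts: A=7, T=9, G=4, C=4 (length 24).
Tm: Tm = 64.9 + 41·(8 − 16.4)/24 = 50.6°C ✓
GC content: GC 8/24 = 33.3%, outside 36.0–54.7% ✗
length: length 24, outside 22–23 ✗

Fails: GC content, length.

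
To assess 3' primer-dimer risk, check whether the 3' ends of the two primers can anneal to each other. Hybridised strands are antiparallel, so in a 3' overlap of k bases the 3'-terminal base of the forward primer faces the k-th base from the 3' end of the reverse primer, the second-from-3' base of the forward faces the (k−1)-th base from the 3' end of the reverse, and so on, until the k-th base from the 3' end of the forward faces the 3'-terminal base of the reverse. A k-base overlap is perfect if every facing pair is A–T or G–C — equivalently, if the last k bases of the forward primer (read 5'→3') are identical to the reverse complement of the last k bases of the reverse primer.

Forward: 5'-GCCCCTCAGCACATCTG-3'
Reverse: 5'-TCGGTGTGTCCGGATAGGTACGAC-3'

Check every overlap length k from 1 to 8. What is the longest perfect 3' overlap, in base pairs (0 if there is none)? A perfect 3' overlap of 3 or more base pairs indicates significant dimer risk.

Last 8 bases (5'→3') — forward …CACATCTG, reverse …GGTACGAC.
Reverse complement of the reverse primer's last 8 bases: GTCGTACC; its first k bases are the reverse complement of the reverse primer's last k bases, so a perfect k-base overlap needs the forward primer's last k bases to equal them.
Comparing (forward last k vs required): k=1: G vs G ✓; k=2: TG vs GT ✗; k=3: CTG vs GTC ✗; k=4: TCTG vs GTCG ✗; k=5: ATCTG vs GTCGT ✗; k=6: CATCTG vs GTCGTA ✗; k=7: ACATCTG vs GTCGTAC ✗; k=8: CACATCTG vs GTCGTACC ✗.
Only k = 1 is perfect, so the longest perfect 3' overlap is 1.

Longest perfect overlap: 1 complementary base pair; below the dimer-risk threshold (threshold 3).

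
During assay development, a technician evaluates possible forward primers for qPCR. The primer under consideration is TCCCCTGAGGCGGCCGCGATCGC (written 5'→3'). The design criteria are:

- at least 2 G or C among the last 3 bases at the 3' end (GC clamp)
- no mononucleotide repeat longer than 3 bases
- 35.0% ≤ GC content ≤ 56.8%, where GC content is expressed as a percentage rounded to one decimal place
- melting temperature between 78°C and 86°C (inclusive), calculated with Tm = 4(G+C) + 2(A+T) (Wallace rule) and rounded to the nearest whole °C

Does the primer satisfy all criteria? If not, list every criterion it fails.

Base counts: A=2, T=3, G=8, C=10 (length 23).
GC clamp: 3' end CGC has 3 G/C ✓
homopolymer run: longest run = 4, exceeds 3 ✗
GC content: GC 18/23 = 78.3%, outside 35.0–56.8% ✗
Tm: Tm = 2·5 + 4·18 = 82°C ✓

Fails: homopolymer run, GC content.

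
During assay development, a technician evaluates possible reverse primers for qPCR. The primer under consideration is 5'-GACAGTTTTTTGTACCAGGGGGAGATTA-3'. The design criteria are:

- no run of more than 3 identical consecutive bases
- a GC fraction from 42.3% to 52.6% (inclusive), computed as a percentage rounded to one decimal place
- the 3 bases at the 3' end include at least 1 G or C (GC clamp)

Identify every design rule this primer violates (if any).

Fails: homopolymer run, GC clamp.

Base counts: A=7, T=9, G=9, C=3 (length 28).
homopolymer run: longest run = 6, exceeds 3 ✗
GC content: GC 12/28 = 42.9% ✓
GC clamp: 3' end TTA has 0 G/C, need ≥1 ✗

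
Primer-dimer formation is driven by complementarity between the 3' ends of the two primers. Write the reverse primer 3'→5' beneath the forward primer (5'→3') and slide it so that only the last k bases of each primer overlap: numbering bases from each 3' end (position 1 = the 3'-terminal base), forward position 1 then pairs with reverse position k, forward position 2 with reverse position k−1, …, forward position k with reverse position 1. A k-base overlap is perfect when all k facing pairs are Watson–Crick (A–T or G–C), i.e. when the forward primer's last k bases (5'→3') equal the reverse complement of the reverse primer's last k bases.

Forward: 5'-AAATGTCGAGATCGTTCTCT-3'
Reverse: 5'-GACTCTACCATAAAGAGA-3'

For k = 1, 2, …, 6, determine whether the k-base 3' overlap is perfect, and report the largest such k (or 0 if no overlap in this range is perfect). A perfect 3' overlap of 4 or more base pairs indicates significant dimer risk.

Last 6 bases (5'→3') — forward …TTCTCT, reverse …AAGAGA.
Reverse complement of the reverse primer's last 6 bases: TCTCTT; its first k bases are the reverse complement of the reverse primer's last k bases, so a perfect k-base overlap needs the forward primer's last k bases to equal them.
Comparing (forward last k vs required): k=1: T vs T ✓; k=2: CT vs TC ✗; k=3: TCT vs TCT ✓; k=4: CTCT vs TCTC ✗; k=5: TCTCT vs TCTCT ✓; k=6: TTCTCT vs TCTCTT ✗.
Perfect overlaps at k = 1, 3, 5; the largest is 5.

Longest perfect overlap: 5 complementary base pairs; significant dimer risk (threshold 4).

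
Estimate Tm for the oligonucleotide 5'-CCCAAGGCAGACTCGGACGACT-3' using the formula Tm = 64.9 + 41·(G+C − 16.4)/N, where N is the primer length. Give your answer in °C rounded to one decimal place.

Base counts: A=6, T=2, G=6, C=8; G+C = 14, N = 22.
Tm = 64.9 + 41·(14 − 16.4)/22 = 64.9 + -98.40/22 = 60.4°C.

60.4°C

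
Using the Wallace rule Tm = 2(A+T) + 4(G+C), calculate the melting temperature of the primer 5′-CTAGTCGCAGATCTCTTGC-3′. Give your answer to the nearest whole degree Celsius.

58°C

Base counts: A=3, T=6, G=4, C=6 (length 19).
Tm = 2·(3+6) + 4·(4+6) = 2·9 + 4·10 = 18 + 40 = 58°C.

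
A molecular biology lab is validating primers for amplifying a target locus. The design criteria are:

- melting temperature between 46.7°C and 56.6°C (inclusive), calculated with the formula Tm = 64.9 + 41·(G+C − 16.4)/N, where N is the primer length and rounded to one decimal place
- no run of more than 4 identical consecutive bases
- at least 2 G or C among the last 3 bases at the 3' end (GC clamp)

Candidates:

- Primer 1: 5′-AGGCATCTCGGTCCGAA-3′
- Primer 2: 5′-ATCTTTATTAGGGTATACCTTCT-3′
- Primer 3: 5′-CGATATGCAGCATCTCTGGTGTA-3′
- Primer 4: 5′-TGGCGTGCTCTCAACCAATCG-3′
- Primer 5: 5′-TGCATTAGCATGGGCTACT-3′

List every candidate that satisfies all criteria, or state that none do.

Primer 1 (17 nt, A=4 T=3 G=5 C=5): Tm = 64.9 + 41·(10 − 16.4)/17 = 49.5°C ✓; longest run = 2 ✓; 3' end GAA has 1 G/C, need ≥2 ✗ — fails.
Primer 2 (23 nt, A=5 T=11 G=3 C=4): Tm = 64.9 + 41·(7 − 16.4)/23 = 48.1°C ✓; longest run = 3 ✓; 3' end TCT has 1 G/C, need ≥2 ✗ — fails.
Primer 3 (23 nt, A=5 T=7 G=6 C=5): Tm = 64.9 + 41·(11 − 16.4)/23 = 55.3°C ✓; longest run = 2 ✓; 3' end GTA has 1 G/C, need ≥2 ✗ — fails.
Primer 4 (21 nt, A=4 T=5 G=5 C=7): Tm = 64.9 + 41·(12 − 16.4)/21 = 56.3°C ✓; longest run = 2 ✓; 3' end TCG has 2 G/C ✓ — passes.
Primer 5 (19 nt, A=4 T=6 G=5 C=4): Tm = 64.9 + 41·(9 − 16.4)/19 = 48.9°C ✓; longest run = 3 ✓; 3' end ACT has 1 G/C, need ≥2 ✗ — fails.

Primer 4 only.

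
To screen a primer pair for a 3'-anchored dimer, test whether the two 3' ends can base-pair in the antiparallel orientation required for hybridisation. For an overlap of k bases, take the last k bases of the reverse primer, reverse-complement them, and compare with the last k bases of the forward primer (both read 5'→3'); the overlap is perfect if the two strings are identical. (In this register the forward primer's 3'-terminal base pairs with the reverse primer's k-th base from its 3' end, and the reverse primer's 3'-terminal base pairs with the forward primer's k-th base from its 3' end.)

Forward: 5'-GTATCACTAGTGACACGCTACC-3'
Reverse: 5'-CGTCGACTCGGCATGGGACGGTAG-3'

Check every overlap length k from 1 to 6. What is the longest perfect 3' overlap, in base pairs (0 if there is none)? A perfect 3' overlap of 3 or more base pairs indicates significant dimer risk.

Longest perfect overlap: 5 complementary base pairs; significant dimer risk (threshold 3).

Last 6 bases (5'→3') — forward …GCTACC, reverse …CGGTAG.
Reverse complement of the reverse primer's last 6 bases: CTACCG; its first k bases are the reverse complement of the reverse primer's last k bases, so a perfect k-base overlap needs the forward primer's last k bases to equal them.
Comparing (forward last k vs required): k=1: C vs C ✓; k=2: CC vs CT ✗; k=3: ACC vs CTA ✗; k=4: TACC vs CTAC ✗; k=5: CTACC vs CTACC ✓; k=6: GCTACC vs CTACCG ✗.
Perfect overlaps at k = 1, 5; the largest is 5.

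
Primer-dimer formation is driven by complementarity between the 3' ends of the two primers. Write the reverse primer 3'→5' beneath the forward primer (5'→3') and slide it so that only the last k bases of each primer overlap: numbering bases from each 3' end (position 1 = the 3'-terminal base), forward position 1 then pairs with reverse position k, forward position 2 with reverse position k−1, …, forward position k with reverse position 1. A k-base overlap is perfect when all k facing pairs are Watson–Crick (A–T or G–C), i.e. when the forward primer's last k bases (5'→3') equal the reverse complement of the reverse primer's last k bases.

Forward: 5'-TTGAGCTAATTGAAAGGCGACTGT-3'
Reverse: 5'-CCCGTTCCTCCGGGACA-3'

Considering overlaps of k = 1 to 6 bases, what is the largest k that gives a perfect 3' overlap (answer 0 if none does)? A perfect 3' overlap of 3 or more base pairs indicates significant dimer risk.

Last 6 bases (5'→3') — forward …GACTGT, reverse …GGGACA.
Reverse complement of the reverse primer's last 6 bases: TGTCCC; its first k bases are the reverse complement of the reverse primer's last k bases, so a perfect k-base overlap needs the forward primer's last k bases to equal them.
Comparing (forward last k vs required): k=1: T vs T ✓; k=2: GT vs TG ✗; k=3: TGT vs TGT ✓; k=4: CTGT vs TGTC ✗; k=5: ACTGT vs TGTCC ✗; k=6: GACTGT vs TGTCCC ✗.
Perfect overlaps at k = 1, 3; the largest is 3.

Longest perfect overlap: 3 complementary base pairs; significant dimer risk (threshold 3).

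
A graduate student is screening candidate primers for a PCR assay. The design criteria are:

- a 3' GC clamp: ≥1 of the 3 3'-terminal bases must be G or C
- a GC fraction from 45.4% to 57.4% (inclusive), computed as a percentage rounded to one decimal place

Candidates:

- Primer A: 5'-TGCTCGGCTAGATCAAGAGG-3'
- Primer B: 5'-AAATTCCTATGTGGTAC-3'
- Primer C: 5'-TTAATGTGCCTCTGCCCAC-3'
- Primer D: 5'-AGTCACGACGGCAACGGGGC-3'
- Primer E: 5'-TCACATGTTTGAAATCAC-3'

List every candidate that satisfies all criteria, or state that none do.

Primer A (20 nt, A=5 T=4 G=7 C=4): 3' end AGG has 2 G/C ✓; GC 11/20 = 55.0% ✓ — passes.
Primer B (17 nt, A=5 T=6 G=3 C=3): 3' end TAC has 1 G/C ✓; GC 6/17 = 35.3%, outside 45.4–57.4% ✗ — fails.
Primer C (19 nt, A=3 T=6 G=3 C=7): 3' end CAC has 2 G/C ✓; GC 10/19 = 52.6% ✓ — passes.
Primer D (20 nt, A=5 T=1 G=8 C=6): 3' end GGC has 3 G/C ✓; GC 14/20 = 70.0%, outside 45.4–57.4% ✗ — fails.
Primer E (18 nt, A=6 T=6 G=2 C=4): 3' end CAC has 2 G/C ✓; GC 6/18 = 33.3%, outside 45.4–57.4% ✗ — fails.

Primer A and Primer C.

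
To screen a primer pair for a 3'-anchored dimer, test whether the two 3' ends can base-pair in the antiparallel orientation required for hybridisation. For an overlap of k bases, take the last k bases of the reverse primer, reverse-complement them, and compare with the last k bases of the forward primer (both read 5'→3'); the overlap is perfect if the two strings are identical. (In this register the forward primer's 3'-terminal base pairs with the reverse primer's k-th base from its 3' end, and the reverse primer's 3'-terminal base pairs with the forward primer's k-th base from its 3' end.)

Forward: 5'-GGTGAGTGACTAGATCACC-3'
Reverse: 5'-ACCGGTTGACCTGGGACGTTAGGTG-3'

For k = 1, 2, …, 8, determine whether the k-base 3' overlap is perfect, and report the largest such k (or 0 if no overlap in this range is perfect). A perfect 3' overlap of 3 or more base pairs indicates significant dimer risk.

Longest perfect overlap: 4 complementary base pairs; significant dimer risk (threshold 3).

Last 8 bases (5'→3') — forward …AGATCACC, reverse …GTTAGGTG.
Reverse complement of the reverse primer's last 8 bases: CACCTAAC; its first k bases are the reverse complement of the reverse primer's last k bases, so a perfect k-base overlap needs the forward primer's last k bases to equal them.
Comparing (forward last k vs required): k=1: C vs C ✓; k=2: CC vs CA ✗; k=3: ACC vs CAC ✗; k=4: CACC vs CACC ✓; k=5: TCACC vs CACCT ✗; k=6: ATCACC vs CACCTA ✗; k=7: GATCACC vs CACCTAA ✗; k=8: AGATCACC vs CACCTAAC ✗.
Perfect overlaps at k = 1, 4; the largest is 4.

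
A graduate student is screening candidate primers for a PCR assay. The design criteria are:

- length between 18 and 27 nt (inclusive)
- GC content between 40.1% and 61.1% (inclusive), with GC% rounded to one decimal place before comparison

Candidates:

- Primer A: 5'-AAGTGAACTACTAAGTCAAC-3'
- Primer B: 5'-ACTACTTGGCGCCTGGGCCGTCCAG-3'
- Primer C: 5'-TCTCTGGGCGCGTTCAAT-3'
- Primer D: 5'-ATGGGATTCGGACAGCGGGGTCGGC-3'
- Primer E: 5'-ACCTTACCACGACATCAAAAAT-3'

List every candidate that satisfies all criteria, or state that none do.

Primer C only.

Primer A (20 nt, A=9 T=4 G=3 C=4): length 20 ✓; GC 7/20 = 35.0%, outside 40.1–61.1% ✗ — fails.
Primer B (25 nt, A=3 T=5 G=8 C=9): length 25 ✓; GC 17/25 = 68.0%, outside 40.1–61.1% ✗ — fails.
Primer C (18 nt, A=2 T=6 G=5 C=5): length 18 ✓; GC 10/18 = 55.6% ✓ — passes.
Primer D (25 nt, A=4 T=4 G=12 C=5): length 25 ✓; GC 17/25 = 68.0%, outside 40.1–61.1% ✗ — fails.
Primer E (22 nt, A=10 T=4 G=1 C=7): length 22 ✓; GC 8/22 = 36.4%, outside 40.1–61.1% ✗ — fails.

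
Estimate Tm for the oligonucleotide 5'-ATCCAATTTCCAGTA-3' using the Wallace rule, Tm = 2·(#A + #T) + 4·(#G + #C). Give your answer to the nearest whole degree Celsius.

40°C

Base counts: A=5, T=5, G=1, C=4 (length 15).
Tm = 2·(5+5) + 4·(1+4) = 2·10 + 4·5 = 20 + 20 = 40°C.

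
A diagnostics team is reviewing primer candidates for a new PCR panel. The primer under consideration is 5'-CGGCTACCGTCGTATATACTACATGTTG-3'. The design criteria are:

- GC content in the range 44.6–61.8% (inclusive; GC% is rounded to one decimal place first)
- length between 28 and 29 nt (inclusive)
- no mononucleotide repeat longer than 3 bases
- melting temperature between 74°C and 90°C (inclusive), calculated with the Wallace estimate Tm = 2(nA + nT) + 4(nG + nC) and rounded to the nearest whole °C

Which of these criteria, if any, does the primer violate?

Base counts: A=6, T=9, G=6, C=7 (length 28).
GC content: GC 13/28 = 46.4% ✓
length: length 28 ✓
homopolymer run: longest run = 2 ✓
Tm: Tm = 2·15 + 4·13 = 82°C ✓

Meets all criteria.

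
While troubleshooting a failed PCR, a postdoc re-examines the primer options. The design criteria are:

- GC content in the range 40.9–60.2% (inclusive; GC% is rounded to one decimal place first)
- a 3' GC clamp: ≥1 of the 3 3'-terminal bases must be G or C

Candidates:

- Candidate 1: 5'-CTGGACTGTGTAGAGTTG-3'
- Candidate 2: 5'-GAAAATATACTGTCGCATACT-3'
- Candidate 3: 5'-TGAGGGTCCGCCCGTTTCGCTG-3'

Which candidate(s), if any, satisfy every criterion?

Candidate 1 (18 nt, A=3 T=6 G=7 C=2): GC 9/18 = 50.0% ✓; 3' end TTG has 1 G/C ✓ — passes.
Candidate 2 (21 nt, A=8 T=6 G=3 C=4): GC 7/21 = 33.3%, outside 40.9–60.2% ✗; 3' end ACT has 1 G/C ✓ — fails.
Candidate 3 (22 nt, A=1 T=6 G=8 C=7): GC 15/22 = 68.2%, outside 40.9–60.2% ✗; 3' end CTG has 2 G/C ✓ — fails.

Candidate 1 only.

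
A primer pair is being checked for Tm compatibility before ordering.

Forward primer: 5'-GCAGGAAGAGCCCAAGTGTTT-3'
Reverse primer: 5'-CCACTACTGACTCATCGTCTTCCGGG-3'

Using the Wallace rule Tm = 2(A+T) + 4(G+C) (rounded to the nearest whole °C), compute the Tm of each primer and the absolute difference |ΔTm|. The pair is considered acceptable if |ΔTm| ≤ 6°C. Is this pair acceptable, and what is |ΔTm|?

Forward: A=6 T=4 G=7 C=4 → Tm = 2·10 + 4·11 = 64°C.
Reverse: A=4 T=7 G=5 C=10 → Tm = 2·11 + 4·15 = 82°C.
|ΔTm| = |64 − 82| = 18°C, > 6°C.

|ΔTm| = 18°C; the pair is not acceptable.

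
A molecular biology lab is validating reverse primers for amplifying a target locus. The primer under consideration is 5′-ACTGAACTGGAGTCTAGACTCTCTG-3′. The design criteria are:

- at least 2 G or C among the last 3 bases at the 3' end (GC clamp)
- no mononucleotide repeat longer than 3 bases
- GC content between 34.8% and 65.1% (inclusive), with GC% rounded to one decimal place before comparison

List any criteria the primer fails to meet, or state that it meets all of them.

Meets all criteria.

Base counts: A=6, T=7, G=6, C=6 (length 25).
GC clamp: 3' end CTG has 2 G/C ✓
homopolymer run: longest run = 2 ✓
GC content: GC 12/25 = 48.0% ✓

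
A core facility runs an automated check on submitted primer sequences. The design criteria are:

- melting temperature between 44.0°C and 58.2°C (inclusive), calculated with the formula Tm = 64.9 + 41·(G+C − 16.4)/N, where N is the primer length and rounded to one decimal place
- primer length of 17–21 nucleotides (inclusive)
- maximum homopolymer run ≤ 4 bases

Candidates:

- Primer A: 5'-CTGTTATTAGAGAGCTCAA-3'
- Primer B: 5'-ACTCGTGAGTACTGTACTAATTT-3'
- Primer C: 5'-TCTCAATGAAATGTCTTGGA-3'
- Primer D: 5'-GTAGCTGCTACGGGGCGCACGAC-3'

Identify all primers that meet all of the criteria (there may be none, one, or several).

Primer A and Primer C.

Primer A (19 nt, A=6 T=6 G=4 C=3): Tm = 64.9 + 41·(7 − 16.4)/19 = 44.6°C ✓; length 19 ✓; longest run = 2 ✓ — passes.
Primer B (23 nt, A=6 T=9 G=4 C=4): Tm = 64.9 + 41·(8 − 16.4)/23 = 49.9°C ✓; length 23, outside 17–21 ✗; longest run = 3 ✓ — fails.
Primer C (20 nt, A=6 T=7 G=4 C=3): Tm = 64.9 + 41·(7 − 16.4)/20 = 45.6°C ✓; length 20 ✓; longest run = 3 ✓ — passes.
Primer D (23 nt, A=4 T=3 G=9 C=7): Tm = 64.9 + 41·(16 − 16.4)/23 = 64.2°C, outside 44.0–58.2°C ✗; length 23, outside 17–21 ✗; longest run = 4 ✓ — fails.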